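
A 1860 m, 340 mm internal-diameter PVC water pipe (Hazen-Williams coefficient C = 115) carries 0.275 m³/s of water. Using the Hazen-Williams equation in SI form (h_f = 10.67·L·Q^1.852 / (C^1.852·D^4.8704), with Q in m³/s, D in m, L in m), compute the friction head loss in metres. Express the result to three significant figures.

h_f ≈ 53.1 m

h_f = 10.67·1860·0.275^1.852 / (115^1.852·0.340^4.8704) = 53.06 m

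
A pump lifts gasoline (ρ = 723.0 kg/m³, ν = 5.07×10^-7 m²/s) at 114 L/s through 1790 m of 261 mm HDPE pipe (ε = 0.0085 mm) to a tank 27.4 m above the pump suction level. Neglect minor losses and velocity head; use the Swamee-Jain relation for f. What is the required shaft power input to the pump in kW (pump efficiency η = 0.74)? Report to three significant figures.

V = 4Q/(πD²) = 2.131 m/s; Re = 1.10×10^6; ε/D = 3.26×10^-5; f = 0.01221
h_f = f(L/D)V²/2g = 19.37 m
Total head H = z + h_f = 27.4 + 19.37 = 46.77 m
P_hyd = ρgQH = 723.0·9.81·0.114·46.77 = 37.82 kW
P_shaft = P_hyd/η = 37.82/0.74 = 51.11 kW

P_shaft ≈ 51.1 kW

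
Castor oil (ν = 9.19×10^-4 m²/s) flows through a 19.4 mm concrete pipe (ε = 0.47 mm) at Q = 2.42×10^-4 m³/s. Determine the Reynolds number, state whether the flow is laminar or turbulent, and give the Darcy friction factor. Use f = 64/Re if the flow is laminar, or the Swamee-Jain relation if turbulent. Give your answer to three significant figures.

V = 4Q/(πD²) = 0.8187 m/s
Re = VD/ν = 0.8187·0.0194/9.19×10^-4 = 17.3
Re < 2300 → laminar → f = 64/Re = 3.703

Re ≈ 17.3; laminar; f = 64/Re ≈ 3.70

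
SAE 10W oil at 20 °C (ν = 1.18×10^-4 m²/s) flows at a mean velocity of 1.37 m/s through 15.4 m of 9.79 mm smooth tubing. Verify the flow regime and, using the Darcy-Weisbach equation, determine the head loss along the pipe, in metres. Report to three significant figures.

Re = VD/ν = 1.37·0.009790/1.18×10^-4 = 114 → laminar (Re < 2300)
f = 64/Re = 0.5631
h_f = f(L/D)V²/(2g) = 0.5631·(15.4/0.009790)·1.37²/(2·9.81) = 84.73 m

h_f ≈ 84.7 m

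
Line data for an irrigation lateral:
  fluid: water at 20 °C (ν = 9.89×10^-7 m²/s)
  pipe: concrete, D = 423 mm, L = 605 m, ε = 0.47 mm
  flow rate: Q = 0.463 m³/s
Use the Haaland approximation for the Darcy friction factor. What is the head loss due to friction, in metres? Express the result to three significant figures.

V = 4Q/(πD²) = 4·0.463/(π·0.423²) = 3.295 m/s
Re = VD/ν = 3.295·0.423/9.89×10^-7 = 1.41×10^6 → turbulent
ε/D = 0.47/423 = 0.00111
Haaland: f = 0.02037
h_f = f(L/D)V²/(2g) = 0.02037·(605/0.423)·3.295²/(2·9.81) = 16.12 m

h_f ≈ 16.1 m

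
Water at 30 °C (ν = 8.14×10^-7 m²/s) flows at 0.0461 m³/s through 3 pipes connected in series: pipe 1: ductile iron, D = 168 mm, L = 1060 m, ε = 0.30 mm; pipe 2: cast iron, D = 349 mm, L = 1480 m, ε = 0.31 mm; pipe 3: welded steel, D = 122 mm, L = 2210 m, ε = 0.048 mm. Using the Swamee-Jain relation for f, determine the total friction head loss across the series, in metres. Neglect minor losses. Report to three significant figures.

H ≈ 276 m

Pipe 1: V = 2.080 m/s, Re = 4.29×10^5, ε/D = 0.00179, f = 0.02332, h_1 = f(L/D)V²/2g = 32.43 m
Pipe 2: V = 0.4819 m/s, Re = 2.07×10^5, ε/D = 8.88×10^-4, f = 0.02070, h_2 = f(L/D)V²/2g = 1.039 m
Pipe 3: V = 3.944 m/s, Re = 5.91×10^5, ε/D = 3.93×10^-4, f = 0.01691, h_3 = f(L/D)V²/2g = 242.9 m
Series → Q common, losses add: H = Σh = 276.3 m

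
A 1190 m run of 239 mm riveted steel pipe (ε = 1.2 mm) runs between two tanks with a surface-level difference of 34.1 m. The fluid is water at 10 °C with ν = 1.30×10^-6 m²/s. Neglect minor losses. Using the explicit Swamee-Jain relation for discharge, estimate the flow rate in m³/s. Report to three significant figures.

Swamee-Jain (Type II): Q = -0.965·√(gD⁵h_f/L)·ln[ε/(3.7D) + √(3.17ν²L/(gD³h_f))]
√(gD⁵h_f/L) = √(9.81·0.239⁵·34.1/1190) = 0.01481
ε/(3.7D) = 0.00136; √(3.17ν²L/(gD³h_f)) = 3.74×10^-5
Q = -0.965·0.01481·ln(0.001394) = 0.09395 m³/s
Check: V = 2.09 m/s, Re = 3.85×10^5, f = 0.03077, h_f = 34.2 m ≈ 34.1 m ✓

Q ≈ 0.0939 m³/s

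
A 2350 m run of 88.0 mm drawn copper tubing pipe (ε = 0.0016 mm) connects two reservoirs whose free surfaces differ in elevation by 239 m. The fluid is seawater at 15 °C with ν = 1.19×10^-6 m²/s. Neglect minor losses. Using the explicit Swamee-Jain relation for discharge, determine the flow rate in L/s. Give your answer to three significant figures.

Q ≈ 20.7 L/s

Swamee-Jain (Type II): Q = -0.965·√(gD⁵h_f/L)·ln[ε/(3.7D) + √(3.17ν²L/(gD³h_f))]
√(gD⁵h_f/L) = √(9.81·0.0880⁵·239/2350) = 0.002295
ε/(3.7D) = 4.91×10^-6; √(3.17ν²L/(gD³h_f)) = 8.13×10^-5
Q = -0.965·0.002295·ln(8.617×10^-5) = 0.02072 m³/s
Check: V = 3.41 m/s, Re = 2.52×10^5, f = 0.01505, h_f = 238 m ≈ 239 m ✓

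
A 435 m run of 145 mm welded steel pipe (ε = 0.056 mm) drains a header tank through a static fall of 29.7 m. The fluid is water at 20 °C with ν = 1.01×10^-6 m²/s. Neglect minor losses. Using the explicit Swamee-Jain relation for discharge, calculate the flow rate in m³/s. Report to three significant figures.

Swamee-Jain (Type II): Q = -0.965·√(gD⁵h_f/L)·ln[ε/(3.7D) + √(3.17ν²L/(gD³h_f))]
√(gD⁵h_f/L) = √(9.81·0.145⁵·29.7/435) = 0.006552
ε/(3.7D) = 1.04×10^-4; √(3.17ν²L/(gD³h_f)) = 3.98×10^-5
Q = -0.965·0.006552·ln(1.442×10^-4) = 0.05592 m³/s
Check: V = 3.39 m/s, Re = 4.86×10^5, f = 0.01705, h_f = 29.9 m ≈ 29.7 m ✓

Q ≈ 0.0559 m³/s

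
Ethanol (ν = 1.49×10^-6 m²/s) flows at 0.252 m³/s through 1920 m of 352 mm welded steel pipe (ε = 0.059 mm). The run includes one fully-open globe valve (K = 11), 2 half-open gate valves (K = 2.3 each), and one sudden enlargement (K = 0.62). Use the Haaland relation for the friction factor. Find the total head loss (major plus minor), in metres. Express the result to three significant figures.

H_L ≈ 33.0 m

V = 4Q/(πD²) = 2.590 m/s; V²/2g = 0.3418 m
Re = 6.12×10^5, ε/D = 1.68×10^-4 → f = 0.01472 (Haaland)
Major: h_f = f(L/D)·V²/2g = 0.01472·5455·0.3418 = 27.44 m
Minor: ΣK = 16.2; h_m = ΣK·V²/2g = 5.544 m
Total H_L = 27.44 + 5.544 = 32.98 m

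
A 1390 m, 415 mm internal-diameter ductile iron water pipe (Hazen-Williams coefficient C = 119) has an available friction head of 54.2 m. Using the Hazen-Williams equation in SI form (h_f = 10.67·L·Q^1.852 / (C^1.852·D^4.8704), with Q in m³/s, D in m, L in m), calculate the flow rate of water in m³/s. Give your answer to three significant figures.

Rearranging: Q = [h_f·C^1.852·D^4.8704 / (10.67·L)]^(1/1.852)
Q = [54.2·119^1.852·0.415^4.8704 / (10.67·1390)]^0.540 = 0.5690 m³/s

Q ≈ 0.569 m³/s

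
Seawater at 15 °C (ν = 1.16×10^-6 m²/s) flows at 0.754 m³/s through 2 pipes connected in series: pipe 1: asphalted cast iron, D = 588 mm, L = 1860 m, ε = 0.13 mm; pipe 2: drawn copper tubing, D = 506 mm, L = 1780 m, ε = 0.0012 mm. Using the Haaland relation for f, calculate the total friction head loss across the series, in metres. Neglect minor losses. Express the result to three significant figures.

H ≈ 45.2 m

Pipe 1: V = 2.777 m/s, Re = 1.41×10^6, ε/D = 2.21×10^-4, f = 0.01462, h_1 = f(L/D)V²/2g = 18.17 m
Pipe 2: V = 3.750 m/s, Re = 1.64×10^6, ε/D = 2.37×10^-6, f = 0.01074, h_2 = f(L/D)V²/2g = 27.07 m
Series → Q common, losses add: H = Σh = 45.24 m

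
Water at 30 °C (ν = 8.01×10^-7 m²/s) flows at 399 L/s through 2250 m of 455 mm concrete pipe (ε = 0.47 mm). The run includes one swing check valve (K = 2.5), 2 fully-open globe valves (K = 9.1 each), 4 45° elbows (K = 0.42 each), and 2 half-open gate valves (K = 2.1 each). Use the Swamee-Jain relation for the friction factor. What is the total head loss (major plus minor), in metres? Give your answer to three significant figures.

H_L ≈ 38.6 m

V = 4Q/(πD²) = 2.454 m/s; V²/2g = 0.3069 m
Re = 1.39×10^6, ε/D = 0.00103 → f = 0.02008 (Swamee-Jain)
Major: h_f = f(L/D)·V²/2g = 0.02008·4945·0.3069 = 30.48 m
Minor: ΣK = 26.6; h_m = ΣK·V²/2g = 8.158 m
Total H_L = 30.48 + 8.158 = 38.63 m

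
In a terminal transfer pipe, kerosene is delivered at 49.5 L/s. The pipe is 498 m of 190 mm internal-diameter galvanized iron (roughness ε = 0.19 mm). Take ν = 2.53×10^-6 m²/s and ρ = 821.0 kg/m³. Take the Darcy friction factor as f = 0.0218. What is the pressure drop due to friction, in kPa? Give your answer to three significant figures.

V = 4Q/(πD²) = 4·0.0495/(π·0.190²) = 1.746 m/s
h_f = f(L/D)V²/(2g) = 0.02180·(498/0.190)·1.746²/(2·9.81) = 8.877 m
Δp = ρg·h_f = 821.0·9.81·8.877 = 71.49 kPa

Δp ≈ 71.5 kPa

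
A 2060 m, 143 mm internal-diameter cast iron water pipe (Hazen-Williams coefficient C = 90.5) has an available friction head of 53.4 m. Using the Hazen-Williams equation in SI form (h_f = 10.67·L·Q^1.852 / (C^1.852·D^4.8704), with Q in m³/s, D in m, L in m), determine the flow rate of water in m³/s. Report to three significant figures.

Rearranging: Q = [h_f·C^1.852·D^4.8704 / (10.67·L)]^(1/1.852)
Q = [53.4·90.5^1.852·0.143^4.8704 / (10.67·2060)]^0.540 = 0.02107 m³/s

Q ≈ 0.0211 m³/s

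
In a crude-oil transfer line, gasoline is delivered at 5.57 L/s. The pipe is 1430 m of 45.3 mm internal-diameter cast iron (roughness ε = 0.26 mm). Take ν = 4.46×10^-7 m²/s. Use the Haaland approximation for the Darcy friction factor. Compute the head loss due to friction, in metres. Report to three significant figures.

h_f ≈ 614 m

V = 4Q/(πD²) = 4·0.00557/(π·0.0453²) = 3.456 m/s
Re = VD/ν = 3.456·0.0453/4.46×10^-7 = 3.51×10^5 → turbulent
ε/D = 0.26/45.3 = 0.00574
Haaland: f = 0.03197
h_f = f(L/D)V²/(2g) = 0.03197·(1430/0.0453)·3.456²/(2·9.81) = 614.3 m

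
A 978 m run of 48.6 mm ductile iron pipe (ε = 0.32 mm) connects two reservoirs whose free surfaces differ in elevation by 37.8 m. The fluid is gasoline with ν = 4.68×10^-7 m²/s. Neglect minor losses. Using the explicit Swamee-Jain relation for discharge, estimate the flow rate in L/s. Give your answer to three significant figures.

Swamee-Jain (Type II): Q = -0.965·√(gD⁵h_f/L)·ln[ε/(3.7D) + √(3.17ν²L/(gD³h_f))]
√(gD⁵h_f/L) = √(9.81·0.0486⁵·37.8/978) = 3.206×10^-4
ε/(3.7D) = 0.00178; √(3.17ν²L/(gD³h_f)) = 1.26×10^-4
Q = -0.965·3.206×10^-4·ln(0.001906) = 0.001938 m³/s
Check: V = 1.04 m/s, Re = 1.08×10^5, f = 0.03403, h_f = 38.1 m ≈ 37.8 m ✓

Q ≈ 1.94 L/s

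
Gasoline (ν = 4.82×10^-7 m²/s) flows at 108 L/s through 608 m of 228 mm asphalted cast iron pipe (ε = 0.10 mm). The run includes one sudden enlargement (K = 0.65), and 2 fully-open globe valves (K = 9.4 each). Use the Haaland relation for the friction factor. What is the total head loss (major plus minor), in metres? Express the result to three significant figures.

V = 4Q/(πD²) = 2.645 m/s; V²/2g = 0.3566 m
Re = 1.25×10^6, ε/D = 4.39×10^-4 → f = 0.01664 (Haaland)
Major: h_f = f(L/D)·V²/2g = 0.01664·2667·0.3566 = 15.83 m
Minor: ΣK = 19.4; h_m = ΣK·V²/2g = 6.937 m
Total H_L = 15.83 + 6.937 = 22.76 m

H_L ≈ 22.8 m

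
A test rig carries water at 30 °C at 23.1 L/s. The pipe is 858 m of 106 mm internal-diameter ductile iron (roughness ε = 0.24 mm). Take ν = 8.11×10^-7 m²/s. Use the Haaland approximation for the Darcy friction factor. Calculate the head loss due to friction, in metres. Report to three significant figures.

h_f ≈ 69.8 m

V = 4Q/(πD²) = 4·0.0231/(π·0.106²) = 2.618 m/s
Re = VD/ν = 2.618·0.106/8.11×10^-7 = 3.42×10^5 → turbulent
ε/D = 0.24/106 = 0.00226
Haaland: f = 0.02469
h_f = f(L/D)V²/(2g) = 0.02469·(858/0.106)·2.618²/(2·9.81) = 69.80 m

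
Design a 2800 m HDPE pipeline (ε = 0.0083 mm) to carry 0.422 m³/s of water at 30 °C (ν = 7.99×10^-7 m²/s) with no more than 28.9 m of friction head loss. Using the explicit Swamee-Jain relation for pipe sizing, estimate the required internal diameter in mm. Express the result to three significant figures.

Swamee-Jain (Type III): D = 0.66·[ε^1.25·(LQ²/(gh_f))^4.75 + ν·Q^9.4·(L/(gh_f))^5.2]^0.04
LQ²/(gh_f) = 1.759; L/(gh_f) = 9.876
Term 1 = ε^1.25·(…)^4.75 = 6.51×10^-6; Term 2 = ν·Q^9.4·(…)^5.2 = 3.57×10^-5
D = 0.66·(6.51×10^-6 + 3.57×10^-5)^0.04 = 0.4411 m = 441 mm
Check: V = 2.76 m/s, Re = 1.52×10^6, f = 0.01140, h_f = 28.1 m ≈ 28.9 m ✓

D ≈ 441 mm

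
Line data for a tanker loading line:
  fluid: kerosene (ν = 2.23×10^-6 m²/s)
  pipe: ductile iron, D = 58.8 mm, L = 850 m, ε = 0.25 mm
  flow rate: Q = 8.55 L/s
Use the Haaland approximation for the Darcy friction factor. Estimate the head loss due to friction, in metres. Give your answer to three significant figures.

h_f ≈ 220 m

V = 4Q/(πD²) = 4·0.00855/(π·0.0588²) = 3.149 m/s
Re = VD/ν = 3.149·0.0588/2.23×10^-6 = 8.30×10^4 → turbulent
ε/D = 0.25/58.8 = 0.00425
Haaland: f = 0.03011
h_f = f(L/D)V²/(2g) = 0.03011·(850/0.0588)·3.149²/(2·9.81) = 220.0 m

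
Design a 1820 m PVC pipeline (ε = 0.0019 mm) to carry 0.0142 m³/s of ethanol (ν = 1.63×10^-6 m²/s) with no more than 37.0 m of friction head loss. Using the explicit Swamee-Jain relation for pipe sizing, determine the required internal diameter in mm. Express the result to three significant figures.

Swamee-Jain (Type III): D = 0.66·[ε^1.25·(LQ²/(gh_f))^4.75 + ν·Q^9.4·(L/(gh_f))^5.2]^0.04
LQ²/(gh_f) = 0.001011; L/(gh_f) = 5.014
Term 1 = ε^1.25·(…)^4.75 = 4.18×10^-22; Term 2 = ν·Q^9.4·(…)^5.2 = 3.05×10^-20
D = 0.66·(4.18×10^-22 + 3.05×10^-20)^0.04 = 0.1094 m = 109 mm
Check: V = 1.51 m/s, Re = 1.01×10^5, f = 0.01792, h_f = 34.6 m ≈ 37.0 m ✓

D ≈ 109 mm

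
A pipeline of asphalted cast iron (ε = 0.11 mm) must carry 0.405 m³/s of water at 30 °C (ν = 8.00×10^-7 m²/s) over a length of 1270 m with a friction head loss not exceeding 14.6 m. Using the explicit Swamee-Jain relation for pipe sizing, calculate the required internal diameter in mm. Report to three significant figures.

D ≈ 453 mm

Swamee-Jain (Type III): D = 0.66·[ε^1.25·(LQ²/(gh_f))^4.75 + ν·Q^9.4·(L/(gh_f))^5.2]^0.04
LQ²/(gh_f) = 1.454; L/(gh_f) = 8.867
Term 1 = ε^1.25·(…)^4.75 = 6.68×10^-5; Term 2 = ν·Q^9.4·(…)^5.2 = 1.39×10^-5
D = 0.66·(6.68×10^-5 + 1.39×10^-5)^0.04 = 0.4527 m = 453 mm
Check: V = 2.52 m/s, Re = 1.42×10^6, f = 0.01498, h_f = 13.6 m ≈ 14.6 m ✓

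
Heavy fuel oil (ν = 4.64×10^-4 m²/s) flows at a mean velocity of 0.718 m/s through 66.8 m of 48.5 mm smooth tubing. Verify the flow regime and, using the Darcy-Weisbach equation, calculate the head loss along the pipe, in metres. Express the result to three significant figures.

h_f ≈ 30.9 m

Re = VD/ν = 0.718·0.04850/4.64×10^-4 = 75.0 → laminar (Re < 2300)
f = 64/Re = 0.8528
h_f = f(L/D)V²/(2g) = 0.8528·(66.8/0.04850)·0.718²/(2·9.81) = 30.86 m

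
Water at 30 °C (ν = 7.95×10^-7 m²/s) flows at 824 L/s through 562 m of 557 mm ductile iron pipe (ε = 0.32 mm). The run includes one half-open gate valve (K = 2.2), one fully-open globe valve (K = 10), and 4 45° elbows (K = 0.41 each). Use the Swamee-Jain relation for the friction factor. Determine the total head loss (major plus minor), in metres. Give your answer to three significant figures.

H_L ≈ 18.4 m

V = 4Q/(πD²) = 3.382 m/s; V²/2g = 0.5828 m
Re = 2.37×10^6, ε/D = 5.75×10^-4 → f = 0.01749 (Swamee-Jain)
Major: h_f = f(L/D)·V²/2g = 0.01749·1009·0.5828 = 10.29 m
Minor: ΣK = 13.8; h_m = ΣK·V²/2g = 8.067 m
Total H_L = 10.29 + 8.067 = 18.35 m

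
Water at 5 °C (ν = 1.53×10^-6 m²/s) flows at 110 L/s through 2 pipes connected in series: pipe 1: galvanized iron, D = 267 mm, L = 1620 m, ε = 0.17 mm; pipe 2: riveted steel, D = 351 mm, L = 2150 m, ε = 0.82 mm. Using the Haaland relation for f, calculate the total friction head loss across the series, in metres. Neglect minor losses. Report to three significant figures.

Pipe 1: V = 1.965 m/s, Re = 3.43×10^5, ε/D = 6.37×10^-4, f = 0.01869, h_1 = f(L/D)V²/2g = 22.31 m
Pipe 2: V = 1.137 m/s, Re = 2.61×10^5, ε/D = 0.00234, f = 0.02502, h_2 = f(L/D)V²/2g = 10.09 m
Series → Q common, losses add: H = Σh = 32.41 m

H ≈ 32.4 m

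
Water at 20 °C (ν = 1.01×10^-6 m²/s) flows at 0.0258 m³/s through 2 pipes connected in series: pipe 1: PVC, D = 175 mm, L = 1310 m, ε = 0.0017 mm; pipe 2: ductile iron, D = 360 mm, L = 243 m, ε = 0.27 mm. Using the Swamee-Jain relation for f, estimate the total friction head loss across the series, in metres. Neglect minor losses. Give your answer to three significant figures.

Pipe 1: V = 1.073 m/s, Re = 1.86×10^5, ε/D = 9.71×10^-6, f = 0.01584, h_1 = f(L/D)V²/2g = 6.954 m
Pipe 2: V = 0.2535 m/s, Re = 9.03×10^4, ε/D = 7.50×10^-4, f = 0.02167, h_2 = f(L/D)V²/2g = 0.04791 m
Series → Q common, losses add: H = Σh = 7.002 m

H ≈ 7.00 m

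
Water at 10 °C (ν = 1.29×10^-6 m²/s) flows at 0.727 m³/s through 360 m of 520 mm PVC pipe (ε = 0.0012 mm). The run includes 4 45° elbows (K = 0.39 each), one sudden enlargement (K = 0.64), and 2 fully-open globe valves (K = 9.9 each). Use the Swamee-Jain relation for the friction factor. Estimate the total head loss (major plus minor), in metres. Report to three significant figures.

H_L ≈ 17.7 m

V = 4Q/(πD²) = 3.423 m/s; V²/2g = 0.5973 m
Re = 1.38×10^6, ε/D = 2.31×10^-6 → f = 0.01107 (Swamee-Jain)
Major: h_f = f(L/D)·V²/2g = 0.01107·692.3·0.5973 = 4.579 m
Minor: ΣK = 22.0; h_m = ΣK·V²/2g = 13.14 m
Total H_L = 4.579 + 13.14 = 17.72 m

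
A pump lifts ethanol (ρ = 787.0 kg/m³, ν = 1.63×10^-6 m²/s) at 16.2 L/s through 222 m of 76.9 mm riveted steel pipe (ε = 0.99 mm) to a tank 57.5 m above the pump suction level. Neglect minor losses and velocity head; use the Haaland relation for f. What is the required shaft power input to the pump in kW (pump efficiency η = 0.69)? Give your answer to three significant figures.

P_shaft ≈ 24.0 kW

V = 4Q/(πD²) = 3.488 m/s; Re = 1.65×10^5; ε/D = 0.0129; f = 0.04174
h_f = f(L/D)V²/2g = 74.72 m
Total head H = z + h_f = 57.5 + 74.72 = 132.2 m
P_hyd = ρgQH = 787.0·9.81·0.0162·132.2 = 16.54 kW
P_shaft = P_hyd/η = 16.54/0.69 = 23.97 kW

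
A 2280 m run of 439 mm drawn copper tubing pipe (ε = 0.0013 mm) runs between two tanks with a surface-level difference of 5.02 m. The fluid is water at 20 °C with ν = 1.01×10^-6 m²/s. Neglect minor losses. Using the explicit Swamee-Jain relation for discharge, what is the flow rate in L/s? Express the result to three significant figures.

Q ≈ 182 L/s

Swamee-Jain (Type II): Q = -0.965·√(gD⁵h_f/L)·ln[ε/(3.7D) + √(3.17ν²L/(gD³h_f))]
√(gD⁵h_f/L) = √(9.81·0.439⁵·5.02/2280) = 0.01877
ε/(3.7D) = 8.00×10^-7; √(3.17ν²L/(gD³h_f)) = 4.21×10^-5
Q = -0.965·0.01877·ln(4.287×10^-5) = 0.1821 m³/s
Check: V = 1.20 m/s, Re = 5.23×10^5, f = 0.01304, h_f = 5.00 m ≈ 5.02 m ✓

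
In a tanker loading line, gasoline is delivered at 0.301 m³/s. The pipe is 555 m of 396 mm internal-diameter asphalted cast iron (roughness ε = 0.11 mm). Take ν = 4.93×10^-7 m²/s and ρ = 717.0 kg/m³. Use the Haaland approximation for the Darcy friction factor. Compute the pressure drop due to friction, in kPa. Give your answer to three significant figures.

Δp ≈ 45.3 kPa

V = 4Q/(πD²) = 4·0.301/(π·0.396²) = 2.444 m/s
Re = VD/ν = 2.444·0.396/4.93×10^-7 = 1.96×10^6 → turbulent
ε/D = 0.11/396 = 2.78×10^-4
Haaland: f = 0.01508
h_f = f(L/D)V²/(2g) = 0.01508·(555/0.396)·2.444²/(2·9.81) = 6.434 m
Δp = ρg·h_f = 717.0·9.81·6.434 = 45.26 kPa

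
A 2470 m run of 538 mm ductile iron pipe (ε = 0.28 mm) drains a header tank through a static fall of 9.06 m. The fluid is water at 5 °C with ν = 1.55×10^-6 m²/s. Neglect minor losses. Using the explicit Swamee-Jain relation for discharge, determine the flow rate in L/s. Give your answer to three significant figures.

Q ≈ 336 L/s

Swamee-Jain (Type II): Q = -0.965·√(gD⁵h_f/L)·ln[ε/(3.7D) + √(3.17ν²L/(gD³h_f))]
√(gD⁵h_f/L) = √(9.81·0.538⁵·9.06/2470) = 0.04027
ε/(3.7D) = 1.41×10^-4; √(3.17ν²L/(gD³h_f)) = 3.69×10^-5
Q = -0.965·0.04027·ln(1.775×10^-4) = 0.3356 m³/s
Check: V = 1.48 m/s, Re = 5.12×10^5, f = 0.01788, h_f = 9.12 m ≈ 9.06 m ✓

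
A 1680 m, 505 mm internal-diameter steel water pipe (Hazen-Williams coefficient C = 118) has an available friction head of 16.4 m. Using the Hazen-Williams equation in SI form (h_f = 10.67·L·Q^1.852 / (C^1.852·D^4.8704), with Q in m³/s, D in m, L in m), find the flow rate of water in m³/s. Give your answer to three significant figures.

Q ≈ 0.448 m³/s

Rearranging: Q = [h_f·C^1.852·D^4.8704 / (10.67·L)]^(1/1.852)
Q = [16.4·118^1.852·0.505^4.8704 / (10.67·1680)]^0.540 = 0.4476 m³/s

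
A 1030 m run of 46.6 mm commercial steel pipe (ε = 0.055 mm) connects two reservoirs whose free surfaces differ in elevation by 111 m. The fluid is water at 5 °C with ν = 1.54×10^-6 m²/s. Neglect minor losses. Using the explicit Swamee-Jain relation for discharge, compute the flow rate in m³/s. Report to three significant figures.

Q ≈ 0.00346 m³/s

Swamee-Jain (Type II): Q = -0.965·√(gD⁵h_f/L)·ln[ε/(3.7D) + √(3.17ν²L/(gD³h_f))]
√(gD⁵h_f/L) = √(9.81·0.0466⁵·111/1030) = 4.820×10^-4
ε/(3.7D) = 3.19×10^-4; √(3.17ν²L/(gD³h_f)) = 2.65×10^-4
Q = -0.965·4.820×10^-4·ln(5.841×10^-4) = 0.003463 m³/s
Check: V = 2.03 m/s, Re = 6.14×10^4, f = 0.02409, h_f = 112 m ≈ 111 m ✓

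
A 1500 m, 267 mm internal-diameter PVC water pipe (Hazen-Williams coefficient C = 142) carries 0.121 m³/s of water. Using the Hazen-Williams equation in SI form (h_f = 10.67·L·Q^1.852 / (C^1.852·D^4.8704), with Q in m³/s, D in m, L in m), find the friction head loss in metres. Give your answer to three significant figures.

h_f ≈ 20.5 m

h_f = 10.67·1500·0.121^1.852 / (142^1.852·0.267^4.8704) = 20.54 m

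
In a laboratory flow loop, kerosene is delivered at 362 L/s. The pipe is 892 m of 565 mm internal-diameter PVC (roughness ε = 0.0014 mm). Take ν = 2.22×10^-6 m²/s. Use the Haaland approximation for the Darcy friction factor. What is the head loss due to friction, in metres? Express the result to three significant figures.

V = 4Q/(πD²) = 4·0.362/(π·0.565²) = 1.444 m/s
Re = VD/ν = 1.444·0.565/2.22×10^-6 = 3.67×10^5 → turbulent
ε/D = 0.0014/565 = 2.48×10^-6
Haaland: f = 0.01384
h_f = f(L/D)V²/(2g) = 0.01384·(892/0.565)·1.444²/(2·9.81) = 2.321 m

h_f ≈ 2.32 m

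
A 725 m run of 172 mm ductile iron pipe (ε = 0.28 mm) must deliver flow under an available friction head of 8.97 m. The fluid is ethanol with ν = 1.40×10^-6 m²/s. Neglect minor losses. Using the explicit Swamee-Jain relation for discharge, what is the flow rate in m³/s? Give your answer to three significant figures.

Q ≈ 0.0310 m³/s

Swamee-Jain (Type II): Q = -0.965·√(gD⁵h_f/L)·ln[ε/(3.7D) + √(3.17ν²L/(gD³h_f))]
√(gD⁵h_f/L) = √(9.81·0.172⁵·8.97/725) = 0.004274
ε/(3.7D) = 4.40×10^-4; √(3.17ν²L/(gD³h_f)) = 1.00×10^-4
Q = -0.965·0.004274·ln(5.403×10^-4) = 0.03103 m³/s
Check: V = 1.34 m/s, Re = 1.64×10^5, f = 0.02360, h_f = 9.04 m ≈ 8.97 m ✓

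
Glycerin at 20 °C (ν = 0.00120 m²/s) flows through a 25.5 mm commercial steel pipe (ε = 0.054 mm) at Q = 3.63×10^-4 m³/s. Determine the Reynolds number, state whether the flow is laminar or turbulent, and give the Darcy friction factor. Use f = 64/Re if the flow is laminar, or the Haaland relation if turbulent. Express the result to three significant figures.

Re ≈ 15.1; laminar; f = 64/Re ≈ 4.24

V = 4Q/(πD²) = 0.7108 m/s
Re = VD/ν = 0.7108·0.0255/0.00120 = 15.1
Re < 2300 → laminar → f = 64/Re = 4.237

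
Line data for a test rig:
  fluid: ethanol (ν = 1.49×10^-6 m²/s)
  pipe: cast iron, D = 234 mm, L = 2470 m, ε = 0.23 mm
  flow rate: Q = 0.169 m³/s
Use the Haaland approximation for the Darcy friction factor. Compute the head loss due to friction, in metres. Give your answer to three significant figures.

V = 4Q/(πD²) = 4·0.169/(π·0.234²) = 3.930 m/s
Re = VD/ν = 3.930·0.234/1.49×10^-6 = 6.17×10^5 → turbulent
ε/D = 0.23/234 = 9.83×10^-4
Haaland: f = 0.02002
h_f = f(L/D)V²/(2g) = 0.02002·(2470/0.234)·3.930²/(2·9.81) = 166.4 m

h_f ≈ 166 m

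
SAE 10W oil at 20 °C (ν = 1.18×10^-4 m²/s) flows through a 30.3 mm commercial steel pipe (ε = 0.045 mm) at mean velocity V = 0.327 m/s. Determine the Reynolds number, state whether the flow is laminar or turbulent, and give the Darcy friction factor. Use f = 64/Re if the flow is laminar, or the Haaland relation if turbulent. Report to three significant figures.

Re ≈ 84.0; laminar; f = 64/Re ≈ 0.762

Re = VD/ν = 0.3270·0.0303/1.18×10^-4 = 84.0
Re < 2300 → laminar → f = 64/Re = 0.7622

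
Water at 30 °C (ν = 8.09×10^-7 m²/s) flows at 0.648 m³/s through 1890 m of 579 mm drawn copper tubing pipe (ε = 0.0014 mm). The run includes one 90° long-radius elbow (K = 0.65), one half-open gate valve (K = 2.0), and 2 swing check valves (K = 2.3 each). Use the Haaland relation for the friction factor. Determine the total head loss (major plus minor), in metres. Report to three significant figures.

H_L ≈ 12.9 m

V = 4Q/(πD²) = 2.461 m/s; V²/2g = 0.3087 m
Re = 1.76×10^6, ε/D = 2.42×10^-6 → f = 0.01062 (Haaland)
Major: h_f = f(L/D)·V²/2g = 0.01062·3264·0.3087 = 10.70 m
Minor: ΣK = 7.25; h_m = ΣK·V²/2g = 2.238 m
Total H_L = 10.70 + 2.238 = 12.94 m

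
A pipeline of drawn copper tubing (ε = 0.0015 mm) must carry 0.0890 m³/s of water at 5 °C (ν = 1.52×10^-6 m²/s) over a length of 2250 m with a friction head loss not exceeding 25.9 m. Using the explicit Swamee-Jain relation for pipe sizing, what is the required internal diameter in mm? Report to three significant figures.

Swamee-Jain (Type III): D = 0.66·[ε^1.25·(LQ²/(gh_f))^4.75 + ν·Q^9.4·(L/(gh_f))^5.2]^0.04
LQ²/(gh_f) = 0.07014; L/(gh_f) = 8.856
Term 1 = ε^1.25·(…)^4.75 = 1.73×10^-13; Term 2 = ν·Q^9.4·(…)^5.2 = 1.70×10^-11
D = 0.66·(1.73×10^-13 + 1.70×10^-11)^0.04 = 0.2449 m = 245 mm
Check: V = 1.89 m/s, Re = 3.04×10^5, f = 0.01441, h_f = 24.1 m ≈ 25.9 m ✓

D ≈ 245 mm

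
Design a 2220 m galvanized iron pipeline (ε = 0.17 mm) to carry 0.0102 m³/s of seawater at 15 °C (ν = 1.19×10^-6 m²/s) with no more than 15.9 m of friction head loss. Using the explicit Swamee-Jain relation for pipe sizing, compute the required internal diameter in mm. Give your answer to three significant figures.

D ≈ 125 mm

Swamee-Jain (Type III): D = 0.66·[ε^1.25·(LQ²/(gh_f))^4.75 + ν·Q^9.4·(L/(gh_f))^5.2]^0.04
LQ²/(gh_f) = 0.001481; L/(gh_f) = 14.23
Term 1 = ε^1.25·(…)^4.75 = 7.04×10^-19; Term 2 = ν·Q^9.4·(…)^5.2 = 2.26×10^-19
D = 0.66·(7.04×10^-19 + 2.26×10^-19)^0.04 = 0.1254 m = 125 mm
Check: V = 0.826 m/s, Re = 8.70×10^4, f = 0.02378, h_f = 14.6 m ≈ 15.9 m ✓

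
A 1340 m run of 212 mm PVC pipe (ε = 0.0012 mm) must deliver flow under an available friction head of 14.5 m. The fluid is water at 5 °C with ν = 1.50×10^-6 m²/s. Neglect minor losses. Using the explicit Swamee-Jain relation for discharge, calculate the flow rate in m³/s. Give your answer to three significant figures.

Q ≈ 0.0609 m³/s

Swamee-Jain (Type II): Q = -0.965·√(gD⁵h_f/L)·ln[ε/(3.7D) + √(3.17ν²L/(gD³h_f))]
√(gD⁵h_f/L) = √(9.81·0.212⁵·14.5/1340) = 0.006742
ε/(3.7D) = 1.53×10^-6; √(3.17ν²L/(gD³h_f)) = 8.40×10^-5
Q = -0.965·0.006742·ln(8.551×10^-5) = 0.06094 m³/s
Check: V = 1.73 m/s, Re = 2.44×10^5, f = 0.01501, h_f = 14.4 m ≈ 14.5 m ✓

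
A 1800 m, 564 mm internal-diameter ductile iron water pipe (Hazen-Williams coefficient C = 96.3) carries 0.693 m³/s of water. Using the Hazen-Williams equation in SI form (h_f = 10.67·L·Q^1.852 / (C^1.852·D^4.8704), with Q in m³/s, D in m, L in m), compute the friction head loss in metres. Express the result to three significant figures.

h_f = 10.67·1800·0.693^1.852 / (96.3^1.852·0.564^4.8704) = 33.59 m

h_f ≈ 33.6 m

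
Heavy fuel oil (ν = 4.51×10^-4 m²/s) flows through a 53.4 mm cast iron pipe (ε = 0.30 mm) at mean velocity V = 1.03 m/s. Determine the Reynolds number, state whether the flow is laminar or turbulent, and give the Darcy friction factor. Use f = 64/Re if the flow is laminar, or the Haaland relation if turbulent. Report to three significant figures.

Re = VD/ν = 1.030·0.0534/4.51×10^-4 = 122
Re < 2300 → laminar → f = 64/Re = 0.5248

Re ≈ 122; laminar; f = 64/Re ≈ 0.525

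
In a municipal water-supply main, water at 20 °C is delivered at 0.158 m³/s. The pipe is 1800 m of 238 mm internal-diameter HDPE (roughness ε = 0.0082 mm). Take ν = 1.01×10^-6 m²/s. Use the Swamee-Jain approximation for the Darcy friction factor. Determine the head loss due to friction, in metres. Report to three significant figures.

h_f ≈ 61.6 m

V = 4Q/(πD²) = 4·0.158/(π·0.238²) = 3.552 m/s
Re = VD/ν = 3.552·0.238/1.01×10^-6 = 8.37×10^5 → turbulent
ε/D = 0.0082/238 = 3.45×10^-5
Swamee-Jain: f = 0.01267
h_f = f(L/D)V²/(2g) = 0.01267·(1800/0.238)·3.552²/(2·9.81) = 61.60 m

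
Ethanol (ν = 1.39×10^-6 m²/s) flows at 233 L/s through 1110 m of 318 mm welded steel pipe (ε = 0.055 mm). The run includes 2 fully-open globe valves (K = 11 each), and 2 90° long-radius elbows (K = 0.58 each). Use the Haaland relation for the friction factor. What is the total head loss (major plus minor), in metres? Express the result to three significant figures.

V = 4Q/(πD²) = 2.934 m/s; V²/2g = 0.4387 m
Re = 6.71×10^5, ε/D = 1.73×10^-4 → f = 0.01467 (Haaland)
Major: h_f = f(L/D)·V²/2g = 0.01467·3491·0.4387 = 22.46 m
Minor: ΣK = 23.2; h_m = ΣK·V²/2g = 10.16 m
Total H_L = 22.46 + 10.16 = 32.62 m

H_L ≈ 32.6 m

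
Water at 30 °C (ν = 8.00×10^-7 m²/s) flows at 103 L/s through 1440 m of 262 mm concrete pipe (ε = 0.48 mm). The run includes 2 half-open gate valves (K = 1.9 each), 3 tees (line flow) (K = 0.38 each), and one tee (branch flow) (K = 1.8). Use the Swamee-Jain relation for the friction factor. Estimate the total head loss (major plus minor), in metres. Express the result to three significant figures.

V = 4Q/(πD²) = 1.910 m/s; V²/2g = 0.1860 m
Re = 6.26×10^5, ε/D = 0.00183 → f = 0.02330 (Swamee-Jain)
Major: h_f = f(L/D)·V²/2g = 0.02330·5496·0.1860 = 23.82 m
Minor: ΣK = 6.74; h_m = ΣK·V²/2g = 1.254 m
Total H_L = 23.82 + 1.254 = 25.08 m

H_L ≈ 25.1 m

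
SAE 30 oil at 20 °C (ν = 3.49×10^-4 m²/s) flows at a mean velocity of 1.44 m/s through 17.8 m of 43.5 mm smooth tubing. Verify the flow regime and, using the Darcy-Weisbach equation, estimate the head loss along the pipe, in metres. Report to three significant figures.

h_f ≈ 15.4 m

Re = VD/ν = 1.44·0.04350/3.49×10^-4 = 179 → laminar (Re < 2300)
f = 64/Re = 0.3566
h_f = f(L/D)V²/(2g) = 0.3566·(17.8/0.04350)·1.44²/(2·9.81) = 15.42 m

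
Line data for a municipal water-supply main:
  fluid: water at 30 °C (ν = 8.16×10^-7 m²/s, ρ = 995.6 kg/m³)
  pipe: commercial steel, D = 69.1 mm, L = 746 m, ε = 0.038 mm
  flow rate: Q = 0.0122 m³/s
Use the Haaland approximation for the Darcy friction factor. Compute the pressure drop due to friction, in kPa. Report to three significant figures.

Δp ≈ 1050 kPa

V = 4Q/(πD²) = 4·0.0122/(π·0.0691²) = 3.253 m/s
Re = VD/ν = 3.253·0.0691/8.16×10^-7 = 2.75×10^5 → turbulent
ε/D = 0.038/69.1 = 5.50×10^-4
Haaland: f = 0.01846
h_f = f(L/D)V²/(2g) = 0.01846·(746/0.0691)·3.253²/(2·9.81) = 107.5 m
Δp = ρg·h_f = 995.6·9.81·107.5 = 1050 kPa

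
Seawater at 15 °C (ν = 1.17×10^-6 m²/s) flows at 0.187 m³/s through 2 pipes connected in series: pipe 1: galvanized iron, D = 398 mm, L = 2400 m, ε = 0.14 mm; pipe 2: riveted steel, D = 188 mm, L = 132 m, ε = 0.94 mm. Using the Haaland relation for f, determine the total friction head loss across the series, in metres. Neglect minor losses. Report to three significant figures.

H ≈ 61.0 m

Pipe 1: V = 1.503 m/s, Re = 5.11×10^5, ε/D = 3.52×10^-4, f = 0.01654, h_1 = f(L/D)V²/2g = 11.48 m
Pipe 2: V = 6.737 m/s, Re = 1.08×10^6, ε/D = 0.00500, f = 0.03051, h_2 = f(L/D)V²/2g = 49.55 m
Series → Q common, losses add: H = Σh = 61.03 m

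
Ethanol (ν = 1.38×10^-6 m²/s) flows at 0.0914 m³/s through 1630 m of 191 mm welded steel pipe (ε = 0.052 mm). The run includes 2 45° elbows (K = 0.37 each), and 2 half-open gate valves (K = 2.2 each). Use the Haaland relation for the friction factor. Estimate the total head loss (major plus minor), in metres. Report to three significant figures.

V = 4Q/(πD²) = 3.190 m/s; V²/2g = 0.5187 m
Re = 4.42×10^5, ε/D = 2.72×10^-4 → f = 0.01607 (Haaland)
Major: h_f = f(L/D)·V²/2g = 0.01607·8534·0.5187 = 71.13 m
Minor: ΣK = 5.14; h_m = ΣK·V²/2g = 2.666 m
Total H_L = 71.13 + 2.666 = 73.80 m

H_L ≈ 73.8 m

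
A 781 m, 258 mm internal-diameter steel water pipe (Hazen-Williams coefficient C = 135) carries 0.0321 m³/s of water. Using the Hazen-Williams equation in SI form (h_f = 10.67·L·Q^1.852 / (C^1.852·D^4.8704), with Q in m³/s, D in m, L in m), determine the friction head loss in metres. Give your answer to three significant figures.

h_f = 10.67·781·0.0321^1.852 / (135^1.852·0.258^4.8704) = 1.189 m

h_f ≈ 1.19 m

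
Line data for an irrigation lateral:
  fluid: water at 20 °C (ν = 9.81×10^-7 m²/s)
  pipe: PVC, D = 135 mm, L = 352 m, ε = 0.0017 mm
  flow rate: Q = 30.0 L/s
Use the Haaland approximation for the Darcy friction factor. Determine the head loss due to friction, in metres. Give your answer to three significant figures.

h_f ≈ 8.49 m

V = 4Q/(πD²) = 4·0.0300/(π·0.135²) = 2.096 m/s
Re = VD/ν = 2.096·0.135/9.81×10^-7 = 2.88×10^5 → turbulent
ε/D = 0.0017/135 = 1.26×10^-5
Haaland: f = 0.01455
h_f = f(L/D)V²/(2g) = 0.01455·(352/0.135)·2.096²/(2·9.81) = 8.493 m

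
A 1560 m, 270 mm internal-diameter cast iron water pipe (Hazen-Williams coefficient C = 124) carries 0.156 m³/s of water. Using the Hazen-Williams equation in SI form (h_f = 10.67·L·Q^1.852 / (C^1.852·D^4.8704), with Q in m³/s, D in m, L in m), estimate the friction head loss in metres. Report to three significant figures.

h_f ≈ 41.6 m

h_f = 10.67·1560·0.156^1.852 / (124^1.852·0.270^4.8704) = 41.63 m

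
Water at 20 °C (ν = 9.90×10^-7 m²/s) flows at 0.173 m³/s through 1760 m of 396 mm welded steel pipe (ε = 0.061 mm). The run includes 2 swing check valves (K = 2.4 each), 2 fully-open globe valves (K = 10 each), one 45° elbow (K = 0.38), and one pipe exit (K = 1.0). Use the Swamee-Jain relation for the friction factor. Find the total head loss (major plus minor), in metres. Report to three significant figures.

H_L ≈ 9.29 m

V = 4Q/(πD²) = 1.405 m/s; V²/2g = 0.1006 m
Re = 5.62×10^5, ε/D = 1.54×10^-4 → f = 0.01490 (Swamee-Jain)
Major: h_f = f(L/D)·V²/2g = 0.01490·4444·0.1006 = 6.657 m
Minor: ΣK = 26.2; h_m = ΣK·V²/2g = 2.633 m
Total H_L = 6.657 + 2.633 = 9.290 m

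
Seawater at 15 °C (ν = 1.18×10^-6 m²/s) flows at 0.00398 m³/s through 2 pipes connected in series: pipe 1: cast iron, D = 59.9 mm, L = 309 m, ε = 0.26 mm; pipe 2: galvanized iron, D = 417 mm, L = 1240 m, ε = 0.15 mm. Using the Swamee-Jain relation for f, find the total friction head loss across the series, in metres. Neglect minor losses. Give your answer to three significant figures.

Pipe 1: V = 1.412 m/s, Re = 7.17×10^4, ε/D = 0.00434, f = 0.03082, h_1 = f(L/D)V²/2g = 16.16 m
Pipe 2: V = 0.02914 m/s, Re = 1.03×10^4, ε/D = 3.60×10^-4, f = 0.03136, h_2 = f(L/D)V²/2g = 0.004036 m
Series → Q common, losses add: H = Σh = 16.17 m

H ≈ 16.2 m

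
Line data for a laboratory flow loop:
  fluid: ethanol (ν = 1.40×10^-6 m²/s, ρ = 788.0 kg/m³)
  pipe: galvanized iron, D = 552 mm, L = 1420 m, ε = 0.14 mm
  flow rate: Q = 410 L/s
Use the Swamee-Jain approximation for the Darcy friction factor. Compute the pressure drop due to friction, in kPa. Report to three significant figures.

V = 4Q/(πD²) = 4·0.410/(π·0.552²) = 1.713 m/s
Re = VD/ν = 1.713·0.552/1.40×10^-6 = 6.76×10^5 → turbulent
ε/D = 0.14/552 = 2.54×10^-4
Swamee-Jain: f = 0.01566
h_f = f(L/D)V²/(2g) = 0.01566·(1420/0.552)·1.713²/(2·9.81) = 6.027 m
Δp = ρg·h_f = 788.0·9.81·6.027 = 46.59 kPa

Δp ≈ 46.6 kPa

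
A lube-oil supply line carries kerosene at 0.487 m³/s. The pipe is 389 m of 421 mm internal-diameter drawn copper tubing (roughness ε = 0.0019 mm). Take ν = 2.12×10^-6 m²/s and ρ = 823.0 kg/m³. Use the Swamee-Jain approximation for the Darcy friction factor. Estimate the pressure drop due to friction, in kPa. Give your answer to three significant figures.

Δp ≈ 57.9 kPa

V = 4Q/(πD²) = 4·0.487/(π·0.421²) = 3.498 m/s
Re = VD/ν = 3.498·0.421/2.12×10^-6 = 6.95×10^5 → turbulent
ε/D = 0.0019/421 = 4.51×10^-6
Swamee-Jain: f = 0.01244
h_f = f(L/D)V²/(2g) = 0.01244·(389/0.421)·3.498²/(2·9.81) = 7.172 m
Δp = ρg·h_f = 823.0·9.81·7.172 = 57.91 kPa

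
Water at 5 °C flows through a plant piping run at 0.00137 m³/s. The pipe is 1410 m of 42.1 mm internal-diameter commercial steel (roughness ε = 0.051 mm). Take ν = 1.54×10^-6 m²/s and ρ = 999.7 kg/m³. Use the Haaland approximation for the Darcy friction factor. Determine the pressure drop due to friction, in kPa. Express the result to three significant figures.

Δp ≈ 431 kPa

V = 4Q/(πD²) = 4·0.00137/(π·0.0421²) = 0.9842 m/s
Re = VD/ν = 0.9842·0.0421/1.54×10^-6 = 2.69×10^4 → turbulent
ε/D = 0.051/42.1 = 0.00121
Haaland: f = 0.02659
h_f = f(L/D)V²/(2g) = 0.02659·(1410/0.0421)·0.9842²/(2·9.81) = 43.97 m
Δp = ρg·h_f = 999.7·9.81·43.97 = 431.2 kPa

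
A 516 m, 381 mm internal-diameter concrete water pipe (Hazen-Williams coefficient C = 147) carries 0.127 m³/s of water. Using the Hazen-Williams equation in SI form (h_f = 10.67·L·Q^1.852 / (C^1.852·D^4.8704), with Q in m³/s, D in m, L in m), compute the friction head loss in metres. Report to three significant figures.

h_f = 10.67·516·0.127^1.852 / (147^1.852·0.381^4.8704) = 1.283 m

h_f ≈ 1.28 m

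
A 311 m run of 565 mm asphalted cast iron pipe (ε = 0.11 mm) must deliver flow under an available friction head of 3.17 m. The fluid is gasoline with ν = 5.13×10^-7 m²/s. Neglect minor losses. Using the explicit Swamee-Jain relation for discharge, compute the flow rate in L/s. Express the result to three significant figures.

Swamee-Jain (Type II): Q = -0.965·√(gD⁵h_f/L)·ln[ε/(3.7D) + √(3.17ν²L/(gD³h_f))]
√(gD⁵h_f/L) = √(9.81·0.565⁵·3.17/311) = 0.07588
ε/(3.7D) = 5.26×10^-5; √(3.17ν²L/(gD³h_f)) = 6.80×10^-6
Q = -0.965·0.07588·ln(5.942×10^-5) = 0.7125 m³/s
Check: V = 2.84 m/s, Re = 3.13×10^6, f = 0.01406, h_f = 3.19 m ≈ 3.17 m ✓

Q ≈ 712 L/s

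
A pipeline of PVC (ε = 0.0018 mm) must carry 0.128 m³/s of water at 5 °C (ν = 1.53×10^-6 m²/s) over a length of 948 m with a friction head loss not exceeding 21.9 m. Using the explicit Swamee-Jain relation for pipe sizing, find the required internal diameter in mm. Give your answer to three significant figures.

D ≈ 243 mm

Swamee-Jain (Type III): D = 0.66·[ε^1.25·(LQ²/(gh_f))^4.75 + ν·Q^9.4·(L/(gh_f))^5.2]^0.04
LQ²/(gh_f) = 0.07230; L/(gh_f) = 4.413
Term 1 = ε^1.25·(…)^4.75 = 2.51×10^-13; Term 2 = ν·Q^9.4·(…)^5.2 = 1.40×10^-11
D = 0.66·(2.51×10^-13 + 1.40×10^-11)^0.04 = 0.2430 m = 243 mm
Check: V = 2.76 m/s, Re = 4.38×10^5, f = 0.01351, h_f = 20.5 m ≈ 21.9 m ✓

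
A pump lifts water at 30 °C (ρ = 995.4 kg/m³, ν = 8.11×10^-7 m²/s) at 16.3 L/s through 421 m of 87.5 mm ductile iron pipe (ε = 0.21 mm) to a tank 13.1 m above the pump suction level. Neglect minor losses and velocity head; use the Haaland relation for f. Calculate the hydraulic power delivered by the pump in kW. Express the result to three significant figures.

V = 4Q/(πD²) = 2.711 m/s; Re = 2.92×10^5; ε/D = 0.00240; f = 0.02513
h_f = f(L/D)V²/2g = 45.28 m
Total head H = z + h_f = 13.1 + 45.28 = 58.38 m
P_hyd = ρgQH = 995.4·9.81·0.0163·58.38 = 9.292 kW

P_hyd ≈ 9.29 kW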